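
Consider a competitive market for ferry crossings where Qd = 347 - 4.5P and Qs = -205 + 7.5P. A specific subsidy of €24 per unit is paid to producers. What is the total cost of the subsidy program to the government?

Pre-subsidy: 347 - 4.5P = -205 + 7.5P gives P* = 46, Q* = 140.
With the subsidy, sellers receive Ps = Pb + 24 for each unit, where Pb is the price buyers pay.
Supply in terms of Pb becomes Qs = -205 + 7.5(Pb + 24) = -25 + 7.5Pb. Setting this equal to demand: 347 - 4.5Pb = -25 + 7.5Pb, so Pb = 31.
Sellers receive Ps = 31 + 24 = 55; Q' = 347 − 4.5·31 = 207.5.
Government outlay = subsidy × quantity = 24 × 207.5 = 4980.

Government cost = €4980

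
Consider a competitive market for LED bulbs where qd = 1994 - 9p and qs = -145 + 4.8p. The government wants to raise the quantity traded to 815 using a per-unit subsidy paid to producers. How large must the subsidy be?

Required subsidy s = 69 per unit

At q = 815, invert demand for the buyer price: pb = (1994 − 815)/9 = 131; invert supply for the seller price: ps = (815 − (-145))/4.8 = 200.
The subsidy must fill the gap: s = ps − pb = 200 − 131 = 69.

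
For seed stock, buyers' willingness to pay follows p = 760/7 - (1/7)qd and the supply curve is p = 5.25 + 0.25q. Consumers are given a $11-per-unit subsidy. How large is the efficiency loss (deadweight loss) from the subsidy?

Deadweight loss = $154

Pre-subsidy: 760/7 - (1/7)q = 5.25 + 0.25q gives q* = 263 and p* = 71.
With the rebate, buyers effectively pay pb = ps − 11, where ps is the price sellers receive.
On the curves, pb = 760/7 - (1/7)q and ps = 5.25 + 0.25q; the wedge ps − pb = 11 gives 5.25 + 0.25q − (760/7 - (1/7)q) = 11, so q' = 291.
Then pb = 760/7 − (1/7)·291 = 67 and ps = 5.25 + 0.25·291 = 78.
The subsidy expands output by 291 − 263 = 28 past the efficient level; on those units the gap between marginal cost and willingness to pay runs from 0 up to 11.
DWL = ½ × 11 × 28 = 154.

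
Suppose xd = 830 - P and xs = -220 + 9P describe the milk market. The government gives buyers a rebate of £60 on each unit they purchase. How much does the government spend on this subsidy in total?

Pre-subsidy: 830 - P = -220 + 9P gives P* = 105, x* = 725.
With the rebate, buyers effectively pay Pb = Ps − 60, where Ps is the price sellers receive.
Demand in terms of Ps becomes xd = 830 − 1(Ps − 60) = 890 - Ps. Setting this equal to supply: 890 - Ps = -220 + 9Ps, so Ps = 111.
Buyers pay Pb = 111 − 60 = 51; x' = -220 + 9·111 = 779.
Government outlay = subsidy × quantity = 60 × 779 = 46740.

Government cost = £46740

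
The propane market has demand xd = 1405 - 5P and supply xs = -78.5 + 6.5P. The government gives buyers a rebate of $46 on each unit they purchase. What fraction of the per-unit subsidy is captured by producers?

Pre-subsidy: 1405 - 5P = -78.5 + 6.5P gives P* = 129, x* = 760.
With the rebate, buyers effectively pay Pb = Ps − 46, where Ps is the price sellers receive.
Demand in terms of Ps becomes xd = 1405 − 5(Ps − 46) = 1635 - 5Ps. Setting this equal to supply: 1635 - 5Ps = -78.5 + 6.5Ps, so Ps = 149.
Buyers pay Pb = 149 − 46 = 103; x' = -78.5 + 6.5·149 = 890.
Buyers' price falls by P* − Pb = 129 − 103 = 26; sellers' price rises by Ps − P* = 149 − 129 = 20.
So producers capture 20/46 = 10/23 of each unit of subsidy.

Producer share = 10/23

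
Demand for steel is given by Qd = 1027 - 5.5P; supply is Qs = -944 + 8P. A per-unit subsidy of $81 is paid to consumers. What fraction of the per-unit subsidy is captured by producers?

Producer share = 11/27

Pre-subsidy: 1027 - 5.5P = -944 + 8P gives P* = 146, Q* = 224.
With the rebate, buyers effectively pay Pb = Ps − 81, where Ps is the price sellers receive.
Demand in terms of Ps becomes Qd = 1027 − 5.5(Ps − 81) = 1472.5 - 5.5Ps. Setting this equal to supply: 1472.5 - 5.5Ps = -944 + 8Ps, so Ps = 179.
Buyers pay Pb = 179 − 81 = 98; Q' = -944 + 8·179 = 488.
Buyers' price falls by P* − Pb = 146 − 98 = 48; sellers' price rises by Ps − P* = 179 − 146 = 33.
So producers capture 33/81 = 11/27 of each unit of subsidy.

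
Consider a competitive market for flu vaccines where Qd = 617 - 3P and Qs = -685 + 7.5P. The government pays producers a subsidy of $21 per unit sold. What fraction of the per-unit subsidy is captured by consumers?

Consumer share = 5/7

Pre-subsidy: 617 - 3P = -685 + 7.5P gives P* = 124, Q* = 245.
With the subsidy, sellers receive Ps = Pb + 21 for each unit, where Pb is the price buyers pay.
Supply in terms of Pb becomes Qs = -685 + 7.5(Pb + 21) = -527.5 + 7.5Pb. Setting this equal to demand: 617 - 3Pb = -527.5 + 7.5Pb, so Pb = 109.
Sellers receive Ps = 109 + 21 = 130; Q' = 617 − 3·109 = 290.
Buyers' price falls by P* − Pb = 124 − 109 = 15; sellers' price rises by Ps − P* = 130 − 124 = 6.
So consumers capture 15/21 = 5/7 of each unit of subsidy.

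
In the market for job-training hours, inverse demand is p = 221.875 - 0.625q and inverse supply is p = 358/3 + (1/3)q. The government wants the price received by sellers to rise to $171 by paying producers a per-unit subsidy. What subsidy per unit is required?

Required subsidy s = $46 per unit

At a seller price of 171, quantity supplied is -358 + 3·171 = 155.
Buyers absorb 155 only when they pay pb = 221.875 − 0.625·155 = 125.
s = ps − pb = 171 − 125 = 46.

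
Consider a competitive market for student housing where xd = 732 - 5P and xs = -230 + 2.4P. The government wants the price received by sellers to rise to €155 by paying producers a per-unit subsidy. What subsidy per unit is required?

Required subsidy s = €37 per unit

At a seller price of 155, quantity supplied is -230 + 2.4·155 = 142.
Buyers absorb 142 only when they pay Pb with 732 − 5·Pb = 142, i.e. Pb = 118.
s = Ps − Pb = 155 − 118 = 37.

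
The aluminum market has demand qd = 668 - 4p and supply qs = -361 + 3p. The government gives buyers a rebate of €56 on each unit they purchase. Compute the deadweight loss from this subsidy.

Pre-subsidy: 668 - 4p = -361 + 3p gives p* = 147, q* = 80.
With the rebate, buyers effectively pay pb = ps − 56, where ps is the price sellers receive.
Demand in terms of ps becomes qd = 668 − 4(ps − 56) = 892 - 4ps. Setting this equal to supply: 892 - 4ps = -361 + 3ps, so ps = 179.
Buyers pay pb = 179 − 56 = 123; q' = -361 + 3·179 = 176.
The subsidy expands output by 176 − 80 = 96 past the efficient level; on those units the gap between marginal cost and willingness to pay runs from 0 up to 56.
DWL = ½ × 56 × 96 = 2688.

Deadweight loss = €2688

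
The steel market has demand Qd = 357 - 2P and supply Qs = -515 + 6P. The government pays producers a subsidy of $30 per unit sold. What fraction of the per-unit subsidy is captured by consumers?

Consumer share = 0.75

Pre-subsidy: 357 - 2P = -515 + 6P gives P* = 109, Q* = 139.
With the subsidy, sellers receive Ps = Pb + 30 for each unit, where Pb is the price buyers pay.
Supply in terms of Pb becomes Qs = -515 + 6(Pb + 30) = -335 + 6Pb. Setting this equal to demand: 357 - 2Pb = -335 + 6Pb, so Pb = 86.5.
Sellers receive Ps = 86.5 + 30 = 116.5; Q' = 357 − 2·86.5 = 184.
Buyers' price falls by P* − Pb = 109 − 86.5 = 22.5; sellers' price rises by Ps − P* = 116.5 − 109 = 7.5.
So consumers capture 22.5/30 = 0.75 of each unit of subsidy.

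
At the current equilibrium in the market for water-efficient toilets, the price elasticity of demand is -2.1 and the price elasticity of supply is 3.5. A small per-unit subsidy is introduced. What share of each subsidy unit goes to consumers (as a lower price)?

Consumer share = 0.625

For a small subsidy around the equilibrium, the benefit split depends on the relative slopes, which at a point are proportional to the elasticities.
Buyer share = εs/(εs + |εd|) = 3.5/(3.5 + 2.1) = 0.625; seller share = |εd|/(εs + |εd|) = 0.375.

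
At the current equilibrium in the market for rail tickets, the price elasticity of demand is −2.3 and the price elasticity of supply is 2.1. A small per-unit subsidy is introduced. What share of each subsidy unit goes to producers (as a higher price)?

For a small subsidy around the equilibrium, the benefit split depends on the relative slopes, which at a point are proportional to the elasticities.
Buyer share = εs/(εs + |εd|) = 2.1/(2.1 + 2.3) = 21/44; seller share = |εd|/(εs + |εd|) = 23/44.
So producers capture 23/44 of the subsidy.

Producer share = 23/44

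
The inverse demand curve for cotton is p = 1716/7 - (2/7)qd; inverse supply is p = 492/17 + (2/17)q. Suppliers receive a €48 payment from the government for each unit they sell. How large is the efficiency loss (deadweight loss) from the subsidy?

Pre-subsidy: 1716/7 - (2/7)q = 492/17 + (2/17)q gives q* = 536 and p* = 92.
With the subsidy, sellers receive ps = pb + 48 for each unit, where pb is the price buyers pay.
On the curves, pb = 1716/7 - (2/7)q and ps = 492/17 + (2/17)q; the wedge ps − pb = 48 gives 492/17 + (2/17)q − (1716/7 - (2/7)q) = 48, so q' = 655.
Then pb = 1716/7 − (2/7)·655 = 58 and ps = 492/17 + (2/17)·655 = 106.
The subsidy expands output by 655 − 536 = 119 past the efficient level; on those units the gap between marginal cost and willingness to pay runs from 0 up to 48.
DWL = ½ × 48 × 119 = 2856.

Deadweight loss = €2856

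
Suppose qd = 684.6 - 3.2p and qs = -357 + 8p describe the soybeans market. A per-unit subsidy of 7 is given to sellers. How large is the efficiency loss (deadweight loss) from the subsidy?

Pre-subsidy: 684.6 - 3.2p = -357 + 8p gives p* = 93, q* = 387.
With the subsidy, sellers receive ps = pb + 7 for each unit, where pb is the price buyers pay.
Supply in terms of pb becomes qs = -357 + 8(pb + 7) = -301 + 8pb. Setting this equal to demand: 684.6 - 3.2pb = -301 + 8pb, so pb = 88.
Sellers receive ps = 88 + 7 = 95; q' = 684.6 − 3.2·88 = 403.
The subsidy expands output by 403 − 387 = 16 past the efficient level; on those units the gap between marginal cost and willingness to pay runs from 0 up to 7.
DWL = ½ × 7 × 16 = 56.

Deadweight loss = 56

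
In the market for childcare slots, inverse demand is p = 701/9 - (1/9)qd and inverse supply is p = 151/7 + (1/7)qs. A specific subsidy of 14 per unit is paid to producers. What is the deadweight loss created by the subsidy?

Pre-subsidy: 701/9 - (1/9)q = 151/7 + (1/7)q gives q* = 221.75 and p* = 53.25.
With the subsidy, sellers receive ps = pb + 14 for each unit, where pb is the price buyers pay.
On the curves, pb = 701/9 - (1/9)q and ps = 151/7 + (1/7)q; the wedge ps − pb = 14 gives 151/7 + (1/7)q − (701/9 - (1/9)q) = 14, so q' = 276.875.
Then pb = 701/9 − (1/9)·276.875 = 47.125 and ps = 151/7 + (1/7)·276.875 = 61.125.
The subsidy expands output by 276.875 − 221.75 = 55.125 past the efficient level; on those units the gap between marginal cost and willingness to pay runs from 0 up to 14.
DWL = ½ × 14 × 55.125 = 385.875.

Deadweight loss = 385.875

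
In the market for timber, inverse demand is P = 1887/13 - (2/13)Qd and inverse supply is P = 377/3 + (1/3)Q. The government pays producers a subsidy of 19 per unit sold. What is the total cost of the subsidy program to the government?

Pre-subsidy: 1887/13 - (2/13)Q = 377/3 + (1/3)Q gives Q* = 40 and P* = 139.
With the subsidy, sellers receive Ps = Pb + 19 for each unit, where Pb is the price buyers pay.
On the curves, Pb = 1887/13 - (2/13)Q and Ps = 377/3 + (1/3)Q; the wedge Ps − Pb = 19 gives 377/3 + (1/3)Q − (1887/13 - (2/13)Q) = 19, so Q' = 79.
Then Pb = 1887/13 − (2/13)·79 = 133 and Ps = 377/3 + (1/3)·79 = 152.
Government outlay = subsidy × quantity = 19 × 79 = 1501.

Government cost = 1501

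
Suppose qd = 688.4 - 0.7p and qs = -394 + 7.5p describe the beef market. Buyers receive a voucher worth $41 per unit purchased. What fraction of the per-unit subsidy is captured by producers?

Pre-subsidy: 688.4 - 0.7p = -394 + 7.5p gives p* = 132, q* = 596.
With the rebate, buyers effectively pay pb = ps − 41, where ps is the price sellers receive.
Demand in terms of ps becomes qd = 688.4 − 0.7(ps − 41) = 717.1 - 0.7ps. Setting this equal to supply: 717.1 - 0.7ps = -394 + 7.5ps, so ps = 135.5.
Buyers pay pb = 135.5 − 41 = 94.5; q' = -394 + 7.5·135.5 = 622.25.
Buyers' price falls by p* − pb = 132 − 94.5 = 37.5; sellers' price rises by ps − p* = 135.5 − 132 = 3.5.
So producers capture 3.5/41 = 7/82 of each unit of subsidy.

Producer share = 7/82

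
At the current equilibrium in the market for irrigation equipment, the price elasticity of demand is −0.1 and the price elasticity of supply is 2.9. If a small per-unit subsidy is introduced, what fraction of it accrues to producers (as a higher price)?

Producer share = 1/30

For a small subsidy around the equilibrium, the benefit split depends on the relative slopes, which at a point are proportional to the elasticities.
Buyer share = εs/(εs + |εd|) = 2.9/(2.9 + 0.1) = 29/30; seller share = |εd|/(εs + |εd|) = 1/30.
So producers capture 1/30 of the subsidy.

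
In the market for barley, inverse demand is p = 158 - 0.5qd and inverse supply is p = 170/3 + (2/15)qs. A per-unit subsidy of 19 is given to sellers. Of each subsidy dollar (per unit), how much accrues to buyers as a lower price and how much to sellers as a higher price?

Buyers gain 15 per unit; sellers gain 4 per unit

Pre-subsidy: 158 - 0.5q = 170/3 + (2/15)q gives q* = 160 and p* = 78.
With the subsidy, sellers receive ps = pb + 19 for each unit, where pb is the price buyers pay.
On the curves, pb = 158 - 0.5q and ps = 170/3 + (2/15)q; the wedge ps − pb = 19 gives 170/3 + (2/15)q − (158 - 0.5q) = 19, so q' = 190.
Then pb = 158 − 0.5·190 = 63 and ps = 170/3 + (2/15)·190 = 82.
Buyers' price falls by p* − pb = 78 − 63 = 15; sellers' price rises by ps − p* = 82 − 78 = 4.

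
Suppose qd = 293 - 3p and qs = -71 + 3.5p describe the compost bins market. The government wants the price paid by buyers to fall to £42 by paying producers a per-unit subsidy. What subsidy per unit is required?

At a buyer price of 42, quantity demanded is 293 − 3·42 = 167.
Sellers supply 167 only when they receive ps with -71 + 3.5·ps = 167, i.e. ps = 68.
s = ps − pb = 68 − 42 = 26.

Required subsidy s = £26 per unit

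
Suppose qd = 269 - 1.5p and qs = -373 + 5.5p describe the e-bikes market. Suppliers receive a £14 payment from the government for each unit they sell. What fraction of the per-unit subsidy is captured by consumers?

Consumer share = 11/14

Pre-subsidy: 269 - 1.5p = -373 + 5.5p gives p* = 642/7, q* = 920/7.
With the subsidy, sellers receive ps = pb + 14 for each unit, where pb is the price buyers pay.
Supply in terms of pb becomes qs = -373 + 5.5(pb + 14) = -296 + 5.5pb. Setting this equal to demand: 269 - 1.5pb = -296 + 5.5pb, so pb = 565/7.
Sellers receive ps = 565/7 + 14 = 663/7; q' = 269 − 1.5·(565/7) = 2071/14.
Buyers' price falls by p* − pb = 642/7 − 565/7 = 11; sellers' price rises by ps − p* = 663/7 − 642/7 = 3.
So consumers capture 11/14 = 11/14 of each unit of subsidy.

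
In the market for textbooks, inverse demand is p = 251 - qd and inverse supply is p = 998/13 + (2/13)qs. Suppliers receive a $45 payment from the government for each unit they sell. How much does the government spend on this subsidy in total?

Government cost = $8550

Pre-subsidy: 251 - q = 998/13 + (2/13)q gives q* = 151 and p* = 100.
With the subsidy, sellers receive ps = pb + 45 for each unit, where pb is the price buyers pay.
On the curves, pb = 251 - q and ps = 998/13 + (2/13)q; the wedge ps − pb = 45 gives 998/13 + (2/13)q − (251 - q) = 45, so q' = 190.
Then pb = 251 − 1·190 = 61 and ps = 998/13 + (2/13)·190 = 106.
Government outlay = subsidy × quantity = 45 × 190 = 8550.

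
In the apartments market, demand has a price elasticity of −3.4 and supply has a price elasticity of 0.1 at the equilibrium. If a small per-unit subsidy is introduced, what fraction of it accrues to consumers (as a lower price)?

Consumer share = 1/35

For a small subsidy around the equilibrium, the benefit split depends on the relative slopes, which at a point are proportional to the elasticities.
Buyer share = εs/(εs + |εd|) = 0.1/(0.1 + 3.4) = 1/35; seller share = |εd|/(εs + |εd|) = 34/35.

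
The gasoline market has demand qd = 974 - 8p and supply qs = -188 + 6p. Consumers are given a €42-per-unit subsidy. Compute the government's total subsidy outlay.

Pre-subsidy: 974 - 8p = -188 + 6p gives p* = 83, q* = 310.
With the rebate, buyers effectively pay pb = ps − 42, where ps is the price sellers receive.
Demand in terms of ps becomes qd = 974 − 8(ps − 42) = 1310 - 8ps. Setting this equal to supply: 1310 - 8ps = -188 + 6ps, so ps = 107.
Buyers pay pb = 107 − 42 = 65; q' = -188 + 6·107 = 454.
Government outlay = subsidy × quantity = 42 × 454 = 19068.

Government cost = €19068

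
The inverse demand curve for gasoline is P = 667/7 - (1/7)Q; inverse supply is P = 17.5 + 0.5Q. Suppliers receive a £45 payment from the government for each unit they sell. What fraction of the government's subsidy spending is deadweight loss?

Pre-subsidy: 667/7 - (1/7)Q = 17.5 + 0.5Q gives Q* = 121 and P* = 78.
With the subsidy, sellers receive Ps = Pb + 45 for each unit, where Pb is the price buyers pay.
On the curves, Pb = 667/7 - (1/7)Q and Ps = 17.5 + 0.5Q; the wedge Ps − Pb = 45 gives 17.5 + 0.5Q − (667/7 - (1/7)Q) = 45, so Q' = 191.
Then Pb = 667/7 − (1/7)·191 = 68 and Ps = 17.5 + 0.5·191 = 113.
ΔCS = ½(121 + 191)(78 − 68) = 1560; ΔPS = ½(121 + 191)(113 − 78) = 5460.
Government spending = 45 × 191 = 8595.
DWL = ½ × 45 × (191 − 121) = 1575; fraction = 1575 / 8595 = 35/191.

DWL / government spending = 35/191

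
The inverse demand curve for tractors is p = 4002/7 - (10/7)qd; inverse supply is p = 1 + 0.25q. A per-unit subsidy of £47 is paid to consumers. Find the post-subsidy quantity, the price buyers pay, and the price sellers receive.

Pre-subsidy: 4002/7 - (10/7)q = 1 + 0.25q gives q* = 340 and p* = 86.
With the rebate, buyers effectively pay pb = ps − 47, where ps is the price sellers receive.
On the curves, pb = 4002/7 - (10/7)q and ps = 1 + 0.25q; the wedge ps − pb = 47 gives 1 + 0.25q − (4002/7 - (10/7)q) = 47, so q' = 368.
Then pb = 4002/7 − (10/7)·368 = 46 and ps = 1 + 0.25·368 = 93.

q' = 368; buyers pay £46; sellers receive £93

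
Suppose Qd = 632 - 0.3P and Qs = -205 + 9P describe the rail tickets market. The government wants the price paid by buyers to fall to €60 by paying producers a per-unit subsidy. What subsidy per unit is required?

At a buyer price of 60, quantity demanded is 632 − 0.3·60 = 614.
Sellers supply 614 only when they receive Ps with -205 + 9·Ps = 614, i.e. Ps = 91.
s = Ps − Pb = 91 − 60 = 31.

Required subsidy s = €31 per unit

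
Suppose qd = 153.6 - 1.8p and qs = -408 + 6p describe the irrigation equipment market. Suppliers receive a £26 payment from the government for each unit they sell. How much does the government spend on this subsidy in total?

Government cost = £1560

Pre-subsidy: 153.6 - 1.8p = -408 + 6p gives p* = 72, q* = 24.
With the subsidy, sellers receive ps = pb + 26 for each unit, where pb is the price buyers pay.
Supply in terms of pb becomes qs = -408 + 6(pb + 26) = -252 + 6pb. Setting this equal to demand: 153.6 - 1.8pb = -252 + 6pb, so pb = 52.
Sellers receive ps = 52 + 26 = 78; q' = 153.6 − 1.8·52 = 60.
Government outlay = subsidy × quantity = 26 × 60 = 1560.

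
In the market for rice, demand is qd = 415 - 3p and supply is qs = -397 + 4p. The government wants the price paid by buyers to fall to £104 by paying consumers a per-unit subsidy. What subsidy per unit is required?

At a buyer price of 104, quantity demanded is 415 − 3·104 = 103.
Sellers supply 103 only when they receive ps with -397 + 4·ps = 103, i.e. ps = 125.
s = ps − pb = 125 − 104 = 21.

Required subsidy s = £21 per unit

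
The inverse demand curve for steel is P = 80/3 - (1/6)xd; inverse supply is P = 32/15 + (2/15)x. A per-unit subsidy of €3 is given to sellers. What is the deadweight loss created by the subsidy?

Deadweight loss = €15

Pre-subsidy: 80/3 - (1/6)x = 32/15 + (2/15)x gives x* = 736/9 and P* = 352/27.
With the subsidy, sellers receive Ps = Pb + 3 for each unit, where Pb is the price buyers pay.
On the curves, Pb = 80/3 - (1/6)x and Ps = 32/15 + (2/15)x; the wedge Ps − Pb = 3 gives 32/15 + (2/15)x − (80/3 - (1/6)x) = 3, so x' = 826/9.
Then Pb = 80/3 − (1/6)·(826/9) = 307/27 and Ps = 32/15 + (2/15)·(826/9) = 388/27.
The subsidy expands output by 826/9 − 736/9 = 10 past the efficient level; on those units the gap between marginal cost and willingness to pay runs from 0 up to 3.
DWL = ½ × 3 × 10 = 15.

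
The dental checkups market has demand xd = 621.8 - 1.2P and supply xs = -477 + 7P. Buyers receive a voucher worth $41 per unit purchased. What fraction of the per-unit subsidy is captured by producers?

Producer share = 6/41

Pre-subsidy: 621.8 - 1.2P = -477 + 7P gives P* = 134, x* = 461.
With the rebate, buyers effectively pay Pb = Ps − 41, where Ps is the price sellers receive.
Demand in terms of Ps becomes xd = 621.8 − 1.2(Ps − 41) = 671 - 1.2Ps. Setting this equal to supply: 671 - 1.2Ps = -477 + 7Ps, so Ps = 140.
Buyers pay Pb = 140 − 41 = 99; x' = -477 + 7·140 = 503.
Buyers' price falls by P* − Pb = 134 − 99 = 35; sellers' price rises by Ps − P* = 140 − 134 = 6.
So producers capture 6/41 = 6/41 of each unit of subsidy.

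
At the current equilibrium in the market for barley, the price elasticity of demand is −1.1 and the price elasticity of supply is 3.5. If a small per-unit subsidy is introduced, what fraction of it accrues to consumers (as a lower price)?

Consumer share = 35/46

For a small subsidy around the equilibrium, the benefit split depends on the relative slopes, which at a point are proportional to the elasticities.
Buyer share = εs/(εs + |εd|) = 3.5/(3.5 + 1.1) = 35/46; seller share = |εd|/(εs + |εd|) = 11/46.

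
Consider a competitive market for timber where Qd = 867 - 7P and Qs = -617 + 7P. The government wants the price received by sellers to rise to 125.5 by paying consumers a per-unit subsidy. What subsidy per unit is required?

Required subsidy s = 39 per unit

At a seller price of 125.5, quantity supplied is -617 + 7·125.5 = 261.5.
Buyers absorb 261.5 only when they pay Pb with 867 − 7·Pb = 261.5, i.e. Pb = 86.5.
s = Ps − Pb = 125.5 − 86.5 = 39.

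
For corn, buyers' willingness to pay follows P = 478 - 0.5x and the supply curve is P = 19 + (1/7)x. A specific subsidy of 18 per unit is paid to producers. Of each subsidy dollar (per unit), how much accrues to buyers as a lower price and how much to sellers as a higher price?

Buyers gain 14 per unit; sellers gain 4 per unit

Pre-subsidy: 478 - 0.5x = 19 + (1/7)x gives x* = 714 and P* = 121.
With the subsidy, sellers receive Ps = Pb + 18 for each unit, where Pb is the price buyers pay.
On the curves, Pb = 478 - 0.5x and Ps = 19 + (1/7)x; the wedge Ps − Pb = 18 gives 19 + (1/7)x − (478 - 0.5x) = 18, so x' = 742.
Then Pb = 478 − 0.5·742 = 107 and Ps = 19 + (1/7)·742 = 125.
Buyers' price falls by P* − Pb = 121 − 107 = 14; sellers' price rises by Ps − P* = 125 − 121 = 4.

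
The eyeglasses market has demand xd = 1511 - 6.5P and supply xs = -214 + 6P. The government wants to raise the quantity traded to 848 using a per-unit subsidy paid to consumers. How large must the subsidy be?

Required subsidy s = 75 per unit

At x = 848, invert demand for the buyer price: Pb = (1511 − 848)/6.5 = 102; invert supply for the seller price: Ps = (848 − (-214))/6 = 177.
The subsidy must fill the gap: s = Ps − Pb = 177 − 102 = 75.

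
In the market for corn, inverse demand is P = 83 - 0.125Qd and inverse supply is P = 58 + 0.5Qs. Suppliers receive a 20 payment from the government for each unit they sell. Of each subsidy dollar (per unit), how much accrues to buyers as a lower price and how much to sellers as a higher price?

Pre-subsidy: 83 - 0.125Q = 58 + 0.5Q gives Q* = 40 and P* = 78.
With the subsidy, sellers receive Ps = Pb + 20 for each unit, where Pb is the price buyers pay.
On the curves, Pb = 83 - 0.125Q and Ps = 58 + 0.5Q; the wedge Ps − Pb = 20 gives 58 + 0.5Q − (83 - 0.125Q) = 20, so Q' = 72.
Then Pb = 83 − 0.125·72 = 74 and Ps = 58 + 0.5·72 = 94.
Buyers' price falls by P* − Pb = 78 − 74 = 4; sellers' price rises by Ps − P* = 94 − 78 = 16.

Buyers gain 4 per unit; sellers gain 16 per unit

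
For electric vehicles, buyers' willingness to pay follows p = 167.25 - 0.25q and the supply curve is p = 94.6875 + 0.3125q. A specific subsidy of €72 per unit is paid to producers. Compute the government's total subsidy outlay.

Pre-subsidy: 167.25 - 0.25q = 94.6875 + 0.3125q gives q* = 129 and p* = 135.
With the subsidy, sellers receive ps = pb + 72 for each unit, where pb is the price buyers pay.
On the curves, pb = 167.25 - 0.25q and ps = 94.6875 + 0.3125q; the wedge ps − pb = 72 gives 94.6875 + 0.3125q − (167.25 - 0.25q) = 72, so q' = 257.
Then pb = 167.25 − 0.25·257 = 103 and ps = 94.6875 + 0.3125·257 = 175.
Government outlay = subsidy × quantity = 72 × 257 = 18504.

Government cost = €18504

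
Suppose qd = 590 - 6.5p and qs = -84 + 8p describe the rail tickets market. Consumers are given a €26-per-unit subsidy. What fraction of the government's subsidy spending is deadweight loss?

DWL / government spending = 338/2763

Pre-subsidy: 590 - 6.5p = -84 + 8p gives p* = 1348/29, q* = 8348/29.
With the rebate, buyers effectively pay pb = ps − 26, where ps is the price sellers receive.
Demand in terms of ps becomes qd = 590 − 6.5(ps − 26) = 759 - 6.5ps. Setting this equal to supply: 759 - 6.5ps = -84 + 8ps, so ps = 1686/29.
Buyers pay pb = 1686/29 − 26 = 932/29; q' = -84 + 8·(1686/29) = 11052/29.
ΔCS = ½(8348/29 + 11052/29)(1348/29 − 932/29) = 4035200/841; ΔPS = ½(8348/29 + 11052/29)(1686/29 − 1348/29) = 3278600/841.
Government spending = 26 × 11052/29 = 287352/29.
DWL = ½ × 26 × (11052/29 − 8348/29) = 35152/29; fraction = (35152/29) / (287352/29) = 338/2763.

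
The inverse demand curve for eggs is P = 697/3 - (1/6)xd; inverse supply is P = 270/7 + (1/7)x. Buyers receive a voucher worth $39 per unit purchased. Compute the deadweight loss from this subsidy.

Pre-subsidy: 697/3 - (1/6)x = 270/7 + (1/7)x gives x* = 626 and P* = 128.
With the rebate, buyers effectively pay Pb = Ps − 39, where Ps is the price sellers receive.
On the curves, Pb = 697/3 - (1/6)x and Ps = 270/7 + (1/7)x; the wedge Ps − Pb = 39 gives 270/7 + (1/7)x − (697/3 - (1/6)x) = 39, so x' = 752.
Then Pb = 697/3 − (1/6)·752 = 107 and Ps = 270/7 + (1/7)·752 = 146.
The subsidy expands output by 752 − 626 = 126 past the efficient level; on those units the gap between marginal cost and willingness to pay runs from 0 up to 39.
DWL = ½ × 39 × 126 = 2457.

Deadweight loss = $2457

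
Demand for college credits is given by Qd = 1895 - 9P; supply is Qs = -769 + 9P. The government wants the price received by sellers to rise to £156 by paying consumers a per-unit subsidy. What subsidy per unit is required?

Required subsidy s = £16 per unit

At a seller price of 156, quantity supplied is -769 + 9·156 = 635.
Buyers absorb 635 only when they pay Pb with 1895 − 9·Pb = 635, i.e. Pb = 140.
s = Ps − Pb = 156 − 140 = 16.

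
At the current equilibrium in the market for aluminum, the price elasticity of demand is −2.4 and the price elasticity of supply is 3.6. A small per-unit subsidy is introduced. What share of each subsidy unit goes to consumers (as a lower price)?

Consumer share = 0.6

For a small subsidy around the equilibrium, the benefit split depends on the relative slopes, which at a point are proportional to the elasticities.
Buyer share = εs/(εs + |εd|) = 3.6/(3.6 + 2.4) = 0.6; seller share = |εd|/(εs + |εd|) = 0.4.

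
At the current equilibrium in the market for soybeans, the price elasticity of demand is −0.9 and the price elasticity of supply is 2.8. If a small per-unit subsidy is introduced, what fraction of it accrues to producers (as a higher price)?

Producer share = 9/37

For a small subsidy around the equilibrium, the benefit split depends on the relative slopes, which at a point are proportional to the elasticities.
Buyer share = εs/(εs + |εd|) = 2.8/(2.8 + 0.9) = 28/37; seller share = |εd|/(εs + |εd|) = 9/37.
So producers capture 9/37 of the subsidy.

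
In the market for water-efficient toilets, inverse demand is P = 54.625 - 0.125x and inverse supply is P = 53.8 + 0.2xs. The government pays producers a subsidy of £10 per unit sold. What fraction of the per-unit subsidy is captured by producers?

Pre-subsidy: 54.625 - 0.125x = 53.8 + 0.2x gives x* = 33/13 and P* = 706/13.
With the subsidy, sellers receive Ps = Pb + 10 for each unit, where Pb is the price buyers pay.
On the curves, Pb = 54.625 - 0.125x and Ps = 53.8 + 0.2x; the wedge Ps − Pb = 10 gives 53.8 + 0.2x − (54.625 - 0.125x) = 10, so x' = 433/13.
Then Pb = 54.625 − 0.125·(433/13) = 656/13 and Ps = 53.8 + 0.2·(433/13) = 786/13.
Buyers' price falls by P* − Pb = 706/13 − 656/13 = 50/13; sellers' price rises by Ps − P* = 786/13 − 706/13 = 80/13.
So producers capture (80/13)/10 = 8/13 of each unit of subsidy.

Producer share = 8/13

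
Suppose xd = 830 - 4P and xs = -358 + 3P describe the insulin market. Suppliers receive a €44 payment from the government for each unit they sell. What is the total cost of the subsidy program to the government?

Pre-subsidy: 830 - 4P = -358 + 3P gives P* = 1188/7, x* = 1058/7.
With the subsidy, sellers receive Ps = Pb + 44 for each unit, where Pb is the price buyers pay.
Supply in terms of Pb becomes xs = -358 + 3(Pb + 44) = -226 + 3Pb. Setting this equal to demand: 830 - 4Pb = -226 + 3Pb, so Pb = 1056/7.
Sellers receive Ps = 1056/7 + 44 = 1364/7; x' = 830 − 4·(1056/7) = 1586/7.
Government outlay = subsidy × quantity = 44 × 1586/7 = 69784/7.

Government cost = 69784/7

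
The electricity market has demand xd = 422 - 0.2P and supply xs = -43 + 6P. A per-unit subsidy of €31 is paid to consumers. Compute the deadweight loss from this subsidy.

Deadweight loss = €93

Pre-subsidy: 422 - 0.2P = -43 + 6P gives P* = 75, x* = 407.
With the rebate, buyers effectively pay Pb = Ps − 31, where Ps is the price sellers receive.
Demand in terms of Ps becomes xd = 422 − 0.2(Ps − 31) = 428.2 - 0.2Ps. Setting this equal to supply: 428.2 - 0.2Ps = -43 + 6Ps, so Ps = 76.
Buyers pay Pb = 76 − 31 = 45; x' = -43 + 6·76 = 413.
The subsidy expands output by 413 − 407 = 6 past the efficient level; on those units the gap between marginal cost and willingness to pay runs from 0 up to 31.
DWL = ½ × 31 × 6 = 93.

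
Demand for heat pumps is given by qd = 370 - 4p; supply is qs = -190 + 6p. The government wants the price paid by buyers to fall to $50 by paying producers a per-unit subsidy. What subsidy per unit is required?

Required subsidy s = $10 per unit

At a buyer price of 50, quantity demanded is 370 − 4·50 = 170.
Sellers supply 170 only when they receive ps with -190 + 6·ps = 170, i.e. ps = 60.
s = ps − pb = 60 − 50 = 10.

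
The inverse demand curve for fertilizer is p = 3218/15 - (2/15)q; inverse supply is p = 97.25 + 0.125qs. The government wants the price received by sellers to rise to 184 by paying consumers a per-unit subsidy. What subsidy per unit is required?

At a seller price of 184, quantity supplied is -778 + 8·184 = 694.
Buyers absorb 694 only when they pay pb = 3218/15 − (2/15)·694 = 122.
s = ps − pb = 184 − 122 = 62.

Required subsidy s = 62 per unit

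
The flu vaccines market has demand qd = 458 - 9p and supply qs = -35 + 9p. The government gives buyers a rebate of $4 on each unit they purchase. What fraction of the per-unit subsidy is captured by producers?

Pre-subsidy: 458 - 9p = -35 + 9p gives p* = 493/18, q* = 211.5.
With the rebate, buyers effectively pay pb = ps − 4, where ps is the price sellers receive.
Demand in terms of ps becomes qd = 458 − 9(ps − 4) = 494 - 9ps. Setting this equal to supply: 494 - 9ps = -35 + 9ps, so ps = 529/18.
Buyers pay pb = 529/18 − 4 = 457/18; q' = -35 + 9·(529/18) = 229.5.
Buyers' price falls by p* − pb = 493/18 − 457/18 = 2; sellers' price rises by ps − p* = 529/18 − 493/18 = 2.
So producers capture 2/4 = 0.5 of each unit of subsidy.

Producer share = 0.5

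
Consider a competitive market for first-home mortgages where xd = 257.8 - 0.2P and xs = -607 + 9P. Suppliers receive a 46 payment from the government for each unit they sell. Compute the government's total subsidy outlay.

Pre-subsidy: 257.8 - 0.2P = -607 + 9P gives P* = 94, x* = 239.
With the subsidy, sellers receive Ps = Pb + 46 for each unit, where Pb is the price buyers pay.
Supply in terms of Pb becomes xs = -607 + 9(Pb + 46) = -193 + 9Pb. Setting this equal to demand: 257.8 - 0.2Pb = -193 + 9Pb, so Pb = 49.
Sellers receive Ps = 49 + 46 = 95; x' = 257.8 − 0.2·49 = 248.
Government outlay = subsidy × quantity = 46 × 248 = 11408.

Government cost = 11408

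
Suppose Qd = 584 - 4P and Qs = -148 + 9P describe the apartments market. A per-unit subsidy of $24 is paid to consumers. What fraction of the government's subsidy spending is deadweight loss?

DWL / government spending = 54/691

Pre-subsidy: 584 - 4P = -148 + 9P gives P* = 732/13, Q* = 4664/13.
With the rebate, buyers effectively pay Pb = Ps − 24, where Ps is the price sellers receive.
Demand in terms of Ps becomes Qd = 584 − 4(Ps − 24) = 680 - 4Ps. Setting this equal to supply: 680 - 4Ps = -148 + 9Ps, so Ps = 828/13.
Buyers pay Pb = 828/13 − 24 = 516/13; Q' = -148 + 9·(828/13) = 5528/13.
ΔCS = ½(4664/13 + 5528/13)(732/13 − 516/13) = 84672/13; ΔPS = ½(4664/13 + 5528/13)(828/13 − 732/13) = 37632/13.
Government spending = 24 × 5528/13 = 132672/13.
DWL = ½ × 24 × (5528/13 − 4664/13) = 10368/13; fraction = (10368/13) / (132672/13) = 54/691.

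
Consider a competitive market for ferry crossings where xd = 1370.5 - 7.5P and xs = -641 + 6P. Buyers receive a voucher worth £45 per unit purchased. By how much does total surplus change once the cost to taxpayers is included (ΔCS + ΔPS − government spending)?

Pre-subsidy: 1370.5 - 7.5P = -641 + 6P gives P* = 149, x* = 253.
With the rebate, buyers effectively pay Pb = Ps − 45, where Ps is the price sellers receive.
Demand in terms of Ps becomes xd = 1370.5 − 7.5(Ps − 45) = 1708 - 7.5Ps. Setting this equal to supply: 1708 - 7.5Ps = -641 + 6Ps, so Ps = 174.
Buyers pay Pb = 174 − 45 = 129; x' = -641 + 6·174 = 403.
ΔCS = ½(253 + 403)(149 − 129) = 6560; ΔPS = ½(253 + 403)(174 − 149) = 8200.
Government spending = 45 × 403 = 18135.
Net change = 6560 + 8200 − 18135 = -3375. The loss equals the DWL triangle ½·45·150.

Net change in total surplus = -£3375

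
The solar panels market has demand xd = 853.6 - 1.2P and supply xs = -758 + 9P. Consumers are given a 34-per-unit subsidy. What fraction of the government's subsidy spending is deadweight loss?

DWL / government spending = 9/350

Pre-subsidy: 853.6 - 1.2P = -758 + 9P gives P* = 158, x* = 664.
With the rebate, buyers effectively pay Pb = Ps − 34, where Ps is the price sellers receive.
Demand in terms of Ps becomes xd = 853.6 − 1.2(Ps − 34) = 894.4 - 1.2Ps. Setting this equal to supply: 894.4 - 1.2Ps = -758 + 9Ps, so Ps = 162.
Buyers pay Pb = 162 − 34 = 128; x' = -758 + 9·162 = 700.
ΔCS = ½(664 + 700)(158 − 128) = 20460; ΔPS = ½(664 + 700)(162 − 158) = 2728.
Government spending = 34 × 700 = 23800.
DWL = ½ × 34 × (700 − 664) = 612; fraction = 612 / 23800 = 9/350.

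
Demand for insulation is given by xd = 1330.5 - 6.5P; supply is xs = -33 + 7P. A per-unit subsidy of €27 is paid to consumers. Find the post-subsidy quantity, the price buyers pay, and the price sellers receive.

Pre-subsidy: 1330.5 - 6.5P = -33 + 7P gives P* = 101, x* = 674.
With the rebate, buyers effectively pay Pb = Ps − 27, where Ps is the price sellers receive.
Demand in terms of Ps becomes xd = 1330.5 − 6.5(Ps − 27) = 1506 - 6.5Ps. Setting this equal to supply: 1506 - 6.5Ps = -33 + 7Ps, so Ps = 114.
Buyers pay Pb = 114 − 27 = 87; x' = -33 + 7·114 = 765.

x' = 765; buyers pay €87; sellers receive €114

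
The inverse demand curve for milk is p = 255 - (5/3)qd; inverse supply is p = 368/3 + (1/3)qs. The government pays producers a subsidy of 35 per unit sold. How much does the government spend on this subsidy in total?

Pre-subsidy: 255 - (5/3)q = 368/3 + (1/3)q gives q* = 397/6 and p* = 2605/18.
With the subsidy, sellers receive ps = pb + 35 for each unit, where pb is the price buyers pay.
On the curves, pb = 255 - (5/3)q and ps = 368/3 + (1/3)q; the wedge ps − pb = 35 gives 368/3 + (1/3)q − (255 - (5/3)q) = 35, so q' = 251/3.
Then pb = 255 − (5/3)·(251/3) = 1040/9 and ps = 368/3 + (1/3)·(251/3) = 1355/9.
Government outlay = subsidy × quantity = 35 × 251/3 = 8785/3.

Government cost = 8785/3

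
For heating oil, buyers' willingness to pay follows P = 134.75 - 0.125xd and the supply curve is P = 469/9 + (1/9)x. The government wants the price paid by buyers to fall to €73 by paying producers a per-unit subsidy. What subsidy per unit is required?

Required subsidy s = €34 per unit

At a buyer price of 73, quantity demanded is 1078 − 8·73 = 494.
Sellers supply 494 only when they receive Ps = 469/9 + (1/9)·494 = 107.
s = Ps − Pb = 107 − 73 = 34.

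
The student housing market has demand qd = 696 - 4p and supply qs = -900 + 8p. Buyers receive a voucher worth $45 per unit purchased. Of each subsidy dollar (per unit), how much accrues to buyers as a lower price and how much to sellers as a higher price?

Buyers gain $30 per unit; sellers gain $15 per unit

Pre-subsidy: 696 - 4p = -900 + 8p gives p* = 133, q* = 164.
With the rebate, buyers effectively pay pb = ps − 45, where ps is the price sellers receive.
Demand in terms of ps becomes qd = 696 − 4(ps − 45) = 876 - 4ps. Setting this equal to supply: 876 - 4ps = -900 + 8ps, so ps = 148.
Buyers pay pb = 148 − 45 = 103; q' = -900 + 8·148 = 284.
Buyers' price falls by p* − pb = 133 − 103 = 30; sellers' price rises by ps − p* = 148 − 133 = 15.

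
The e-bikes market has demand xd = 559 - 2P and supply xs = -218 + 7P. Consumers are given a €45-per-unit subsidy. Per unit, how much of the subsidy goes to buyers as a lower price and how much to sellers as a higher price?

Pre-subsidy: 559 - 2P = -218 + 7P gives P* = 259/3, x* = 1159/3.
With the rebate, buyers effectively pay Pb = Ps − 45, where Ps is the price sellers receive.
Demand in terms of Ps becomes xd = 559 − 2(Ps − 45) = 649 - 2Ps. Setting this equal to supply: 649 - 2Ps = -218 + 7Ps, so Ps = 289/3.
Buyers pay Pb = 289/3 − 45 = 154/3; x' = -218 + 7·(289/3) = 1369/3.
Buyers' price falls by P* − Pb = 259/3 − 154/3 = 35; sellers' price rises by Ps − P* = 289/3 − 259/3 = 10.

Buyers gain €35 per unit; sellers gain €10 per unit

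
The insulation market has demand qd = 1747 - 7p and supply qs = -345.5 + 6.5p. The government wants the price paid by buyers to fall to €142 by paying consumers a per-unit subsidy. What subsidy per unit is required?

Required subsidy s = €27 per unit

At a buyer price of 142, quantity demanded is 1747 − 7·142 = 753.
Sellers supply 753 only when they receive ps with -345.5 + 6.5·ps = 753, i.e. ps = 169.
s = ps − pb = 169 − 142 = 27.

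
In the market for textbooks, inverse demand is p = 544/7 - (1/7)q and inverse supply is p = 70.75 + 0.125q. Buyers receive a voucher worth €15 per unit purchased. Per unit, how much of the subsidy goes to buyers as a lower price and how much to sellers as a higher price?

Pre-subsidy: 544/7 - (1/7)q = 70.75 + 0.125q gives q* = 26 and p* = 74.
With the rebate, buyers effectively pay pb = ps − 15, where ps is the price sellers receive.
On the curves, pb = 544/7 - (1/7)q and ps = 70.75 + 0.125q; the wedge ps − pb = 15 gives 70.75 + 0.125q − (544/7 - (1/7)q) = 15, so q' = 82.
Then pb = 544/7 − (1/7)·82 = 66 and ps = 70.75 + 0.125·82 = 81.
Buyers' price falls by p* − pb = 74 − 66 = 8; sellers' price rises by ps − p* = 81 − 74 = 7.

Buyers gain €8 per unit; sellers gain €7 per unit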